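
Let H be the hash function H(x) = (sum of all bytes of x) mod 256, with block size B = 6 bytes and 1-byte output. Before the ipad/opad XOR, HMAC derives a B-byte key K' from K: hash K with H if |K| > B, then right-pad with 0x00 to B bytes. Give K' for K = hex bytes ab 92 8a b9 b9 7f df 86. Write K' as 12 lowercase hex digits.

1d0000000000

|K| = 8 > B = 6, so first hash the key.
H(K): sum = 171+146+138+185+185+127+223+134 = 1309; mod 256 = 29 → 1d.
Zero-pad H(K) = 1d to 6 bytes: K' = 1d 00 00 00 00 00.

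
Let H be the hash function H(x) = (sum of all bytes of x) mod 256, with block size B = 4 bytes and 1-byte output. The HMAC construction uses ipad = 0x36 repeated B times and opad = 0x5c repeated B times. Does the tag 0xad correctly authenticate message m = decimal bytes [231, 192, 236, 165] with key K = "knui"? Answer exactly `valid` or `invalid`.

invalid

Key "knui" = 6b 6e 75 69 is exactly B = 4 bytes: K' = 6b 6e 75 69.
K' ⊕ ipad = 5d 58 43 5f; K' ⊕ opad = 37 32 29 35.
Inner hash: sum = 93+88+67+95+231+192+236+165 = 1167; mod 256 = 143 → 8f.
Outer hash (recomputed tag): sum = 55+50+41+53+143 = 342; mod 256 = 86 → 56.
Recomputed tag = 56; claimed = ad → mismatch.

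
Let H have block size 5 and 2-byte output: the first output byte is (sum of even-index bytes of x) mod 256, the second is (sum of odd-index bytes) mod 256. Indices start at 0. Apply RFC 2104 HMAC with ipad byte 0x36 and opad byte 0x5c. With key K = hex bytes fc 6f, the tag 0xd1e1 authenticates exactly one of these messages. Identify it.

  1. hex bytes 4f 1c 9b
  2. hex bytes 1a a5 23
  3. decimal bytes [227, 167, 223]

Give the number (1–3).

Key hex bytes fc 6f is 2 bytes ≤ B = 5; zero-pad to 5 bytes: K' = fc 6f 00 00 00.
K' ⊕ ipad = ca 59 36 36 36; K' ⊕ opad = a0 33 5c 5c 5c.
m1: inner = H(ca 59 36 36 36 4f 1c 9b) = 52 79; tag = H(a0 33 5c 5c 5c 52 79) = d1e1 ← matches
m2: inner = H(ca 59 36 36 36 1a a5 23) = db cc; tag = H(a0 33 5c 5c 5c db cc) = 246a
m3: inner = H(ca 59 36 36 36 e3 a7 df) = dd 51; tag = H(a0 33 5c 5c 5c dd 51) = a96c

1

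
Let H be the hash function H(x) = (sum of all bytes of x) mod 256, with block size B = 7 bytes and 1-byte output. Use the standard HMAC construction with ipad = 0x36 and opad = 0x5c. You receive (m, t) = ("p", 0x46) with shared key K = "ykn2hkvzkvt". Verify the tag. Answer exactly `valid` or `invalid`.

Key "ykn2hkvzkvt" = 79 6b 6e 32 68 6b 76 7a 6b 76 74 is 11 bytes > B = 7, so hash it first: H(key) = 9c, then zero-pad to 7 bytes: K' = 9c 00 00 00 00 00 00.
K' ⊕ ipad = aa 36 36 36 36 36 36; K' ⊕ opad = c0 5c 5c 5c 5c 5c 5c.
Inner hash: sum = 170+54+54+54+54+54+54+112 = 606; mod 256 = 94 → 5e.
Outer hash (recomputed tag): sum = 192+92+92+92+92+92+92+94 = 838; mod 256 = 70 → 46.
Recomputed tag = 46; claimed = 46 → match.

valid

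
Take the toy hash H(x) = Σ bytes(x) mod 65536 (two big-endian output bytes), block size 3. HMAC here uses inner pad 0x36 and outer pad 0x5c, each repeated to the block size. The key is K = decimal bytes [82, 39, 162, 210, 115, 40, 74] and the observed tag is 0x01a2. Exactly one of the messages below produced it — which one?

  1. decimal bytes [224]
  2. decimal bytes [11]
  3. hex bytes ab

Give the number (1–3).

Key decimal bytes [82, 39, 162, 210, 115, 40, 74] = 52 27 a2 d2 73 28 4a is 7 bytes > B = 3, so hash it first: H(key) = 02 d2, then zero-pad to 3 bytes: K' = 02 d2 00.
K' ⊕ ipad = 34 e4 36; K' ⊕ opad = 5e 8e 5c.
m1: inner = H(34 e4 36 e0) = 02 2e; tag = H(5e 8e 5c 02 2e) = 0178
m2: inner = H(34 e4 36 0b) = 01 59; tag = H(5e 8e 5c 01 59) = 01a2 ← matches
m3: inner = H(34 e4 36 ab) = 01 f9; tag = H(5e 8e 5c 01 f9) = 0242

2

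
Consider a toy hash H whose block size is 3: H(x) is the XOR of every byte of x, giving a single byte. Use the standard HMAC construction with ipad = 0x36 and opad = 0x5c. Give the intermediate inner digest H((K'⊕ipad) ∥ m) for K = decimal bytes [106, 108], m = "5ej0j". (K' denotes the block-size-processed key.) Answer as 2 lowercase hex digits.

Key decimal bytes [106, 108] = 6a 6c is 2 bytes ≤ B = 3; zero-pad to 3 bytes: K' = 6a 6c 00.
K' ⊕ ipad = 5c 5a 36.
Inner input = 5c 5a 36 ∥ 35 65 6a 30 6a.
Inner hash: XOR 5c⊕5a⊕36⊕35⊕65⊕6a⊕30⊕6a = 50.

50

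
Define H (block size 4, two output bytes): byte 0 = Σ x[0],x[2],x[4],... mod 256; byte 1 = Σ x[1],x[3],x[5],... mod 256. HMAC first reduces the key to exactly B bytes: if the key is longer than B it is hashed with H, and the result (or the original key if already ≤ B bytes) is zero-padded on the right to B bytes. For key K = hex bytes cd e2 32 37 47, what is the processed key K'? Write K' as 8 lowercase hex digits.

46190000

|K| = 5 > B = 4, so first hash the key.
H(K): even-index sum = 326 mod 256 = 70; odd-index sum = 281 mod 256 = 25 → 46 19.
Zero-pad H(K) = 46 19 to 4 bytes: K' = 46 19 00 00.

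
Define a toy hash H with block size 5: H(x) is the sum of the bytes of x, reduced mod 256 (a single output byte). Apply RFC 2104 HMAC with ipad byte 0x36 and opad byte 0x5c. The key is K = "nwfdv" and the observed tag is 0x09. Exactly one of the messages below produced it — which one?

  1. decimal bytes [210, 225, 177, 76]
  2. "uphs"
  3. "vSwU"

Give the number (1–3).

Key "nwfdv" = 6e 77 66 64 76 is exactly B = 5 bytes: K' = 6e 77 66 64 76.
K' ⊕ ipad = 58 41 50 52 40; K' ⊕ opad = 32 2b 3a 38 2a.
m1: inner = H(58 41 50 52 40 d2 e1 b1 4c) = 2b; tag = H(32 2b 3a 38 2a 2b) = 24
m2: inner = H(58 41 50 52 40 75 70 68 73) = 3b; tag = H(32 2b 3a 38 2a 3b) = 34
m3: inner = H(58 41 50 52 40 76 53 77 55) = 10; tag = H(32 2b 3a 38 2a 10) = 09 ← matches

3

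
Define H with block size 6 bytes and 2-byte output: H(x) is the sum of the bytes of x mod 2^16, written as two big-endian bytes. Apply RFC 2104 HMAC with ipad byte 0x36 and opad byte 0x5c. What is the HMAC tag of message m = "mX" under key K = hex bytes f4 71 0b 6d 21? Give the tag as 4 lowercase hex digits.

Key hex bytes f4 71 0b 6d 21 is 5 bytes ≤ B = 6; zero-pad to 6 bytes: K' = f4 71 0b 6d 21 00.
K' ⊕ ipad = c2 47 3d 5b 17 36.  K' ⊕ opad = a8 2d 57 31 7d 5c.
Inner input = (K'⊕ipad) ∥ m = c2 47 3d 5b 17 36 ∥ 6d 58.
Inner hash: sum = 194+71+61+91+23+54+109+88 = 691 → 02 b3.
Outer input = (K'⊕opad) ∥ inner = a8 2d 57 31 7d 5c ∥ 02 b3.
Outer hash (tag): sum = 168+45+87+49+125+92+2+179 = 747 → 02 eb.

02eb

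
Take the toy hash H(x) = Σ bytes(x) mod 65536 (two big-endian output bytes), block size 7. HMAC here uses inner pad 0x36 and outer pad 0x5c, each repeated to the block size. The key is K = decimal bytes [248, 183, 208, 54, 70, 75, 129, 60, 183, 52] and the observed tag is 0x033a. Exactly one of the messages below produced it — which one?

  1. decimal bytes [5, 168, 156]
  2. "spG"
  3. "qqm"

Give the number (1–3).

Key decimal bytes [248, 183, 208, 54, 70, 75, 129, 60, 183, 52] = f8 b7 d0 36 46 4b 81 3c b7 34 is 10 bytes > B = 7, so hash it first: H(key) = 04 ee, then zero-pad to 7 bytes: K' = 04 ee 00 00 00 00 00.
K' ⊕ ipad = 32 d8 36 36 36 36 36; K' ⊕ opad = 58 b2 5c 5c 5c 5c 5c.
m1: inner = H(32 d8 36 36 36 36 36 05 a8 9c) = 03 61; tag = H(58 b2 5c 5c 5c 5c 5c 03 61) = 033a ← matches
m2: inner = H(32 d8 36 36 36 36 36 73 70 47) = 03 42; tag = H(58 b2 5c 5c 5c 5c 5c 03 42) = 031b
m3: inner = H(32 d8 36 36 36 36 36 71 71 6d) = 03 67; tag = H(58 b2 5c 5c 5c 5c 5c 03 67) = 0340

1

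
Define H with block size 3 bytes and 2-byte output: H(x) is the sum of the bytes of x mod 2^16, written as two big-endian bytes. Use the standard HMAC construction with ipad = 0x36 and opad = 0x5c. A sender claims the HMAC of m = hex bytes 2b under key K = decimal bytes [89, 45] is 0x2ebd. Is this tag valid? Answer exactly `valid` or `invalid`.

invalid

Key decimal bytes [89, 45] = 59 2d is 2 bytes ≤ B = 3; zero-pad to 3 bytes: K' = 59 2d 00.
K' ⊕ ipad = 6f 1b 36; K' ⊕ opad = 05 71 5c.
Inner hash: sum = 111+27+54+43 = 235 → 00 eb.
Outer hash (recomputed tag): sum = 5+113+92+0+235 = 445 → 01 bd.
Recomputed tag = 01bd; claimed = 2ebd → mismatch.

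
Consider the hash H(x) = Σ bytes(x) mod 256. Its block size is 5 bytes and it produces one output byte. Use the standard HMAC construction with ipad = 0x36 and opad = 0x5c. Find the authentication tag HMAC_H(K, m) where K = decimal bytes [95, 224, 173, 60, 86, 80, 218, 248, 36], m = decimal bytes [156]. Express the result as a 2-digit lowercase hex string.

Key decimal bytes [95, 224, 173, 60, 86, 80, 218, 248, 36] = 5f e0 ad 3c 56 50 da f8 24 is 9 bytes > B = 5, so hash it first: H(key) = c4, then zero-pad to 5 bytes: K' = c4 00 00 00 00.
K' ⊕ ipad = f2 36 36 36 36.  K' ⊕ opad = 98 5c 5c 5c 5c.
Inner input = (K'⊕ipad) ∥ m = f2 36 36 36 36 ∥ 9c.
Inner hash: sum = 242+54+54+54+54+156 = 614; mod 256 = 102 → 66.
Outer input = (K'⊕opad) ∥ inner = 98 5c 5c 5c 5c ∥ 66.
Outer hash (tag): sum = 152+92+92+92+92+102 = 622; mod 256 = 110 → 6e.

6e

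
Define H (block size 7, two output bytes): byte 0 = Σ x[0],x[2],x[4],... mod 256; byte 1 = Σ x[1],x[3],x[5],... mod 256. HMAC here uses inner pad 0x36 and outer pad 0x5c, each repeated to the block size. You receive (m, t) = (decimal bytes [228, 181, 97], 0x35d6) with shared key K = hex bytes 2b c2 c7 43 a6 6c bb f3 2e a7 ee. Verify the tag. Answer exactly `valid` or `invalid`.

Key hex bytes 2b c2 c7 43 a6 6c bb f3 2e a7 ee is 11 bytes > B = 7, so hash it first: H(key) = 6f 0b, then zero-pad to 7 bytes: K' = 6f 0b 00 00 00 00 00.
K' ⊕ ipad = 59 3d 36 36 36 36 36; K' ⊕ opad = 33 57 5c 5c 5c 5c 5c.
Inner hash: even-index sum = 432 mod 256 = 176; odd-index sum = 494 mod 256 = 238 → b0 ee.
Outer hash (recomputed tag): even-index sum = 565 mod 256 = 53; odd-index sum = 447 mod 256 = 191 → 35 bf.
Recomputed tag = 35bf; claimed = 35d6 → mismatch.

invalid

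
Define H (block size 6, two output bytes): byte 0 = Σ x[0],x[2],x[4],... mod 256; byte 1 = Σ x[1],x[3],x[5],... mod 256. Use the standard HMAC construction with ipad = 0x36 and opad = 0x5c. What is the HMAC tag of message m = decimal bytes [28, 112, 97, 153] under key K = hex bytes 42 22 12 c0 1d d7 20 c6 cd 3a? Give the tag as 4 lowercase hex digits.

Key hex bytes 42 22 12 c0 1d d7 20 c6 cd 3a is 10 bytes > B = 6, so hash it first: H(key) = 5e b9, then zero-pad to 6 bytes: K' = 5e b9 00 00 00 00.
K' ⊕ ipad = 68 8f 36 36 36 36.  K' ⊕ opad = 02 e5 5c 5c 5c 5c.
Inner input = (K'⊕ipad) ∥ m = 68 8f 36 36 36 36 ∥ 1c 70 61 99.
Inner hash: even-index sum = 337 mod 256 = 81; odd-index sum = 516 mod 256 = 4 → 51 04.
Outer input = (K'⊕opad) ∥ inner = 02 e5 5c 5c 5c 5c ∥ 51 04.
Outer hash (tag): even-index sum = 267 mod 256 = 11; odd-index sum = 417 mod 256 = 161 → 0b a1.

0ba1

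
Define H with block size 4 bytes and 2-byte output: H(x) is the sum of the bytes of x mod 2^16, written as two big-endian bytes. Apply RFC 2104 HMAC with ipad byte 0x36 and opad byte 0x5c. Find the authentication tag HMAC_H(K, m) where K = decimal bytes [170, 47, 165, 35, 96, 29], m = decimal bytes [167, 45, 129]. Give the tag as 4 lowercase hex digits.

Key decimal bytes [170, 47, 165, 35, 96, 29] = aa 2f a5 23 60 1d is 6 bytes > B = 4, so hash it first: H(key) = 02 1e, then zero-pad to 4 bytes: K' = 02 1e 00 00.
K' ⊕ ipad = 34 28 36 36.  K' ⊕ opad = 5e 42 5c 5c.
Inner input = (K'⊕ipad) ∥ m = 34 28 36 36 ∥ a7 2d 81.
Inner hash: sum = 52+40+54+54+167+45+129 = 541 → 02 1d.
Outer input = (K'⊕opad) ∥ inner = 5e 42 5c 5c ∥ 02 1d.
Outer hash (tag): sum = 94+66+92+92+2+29 = 375 → 01 77.

0177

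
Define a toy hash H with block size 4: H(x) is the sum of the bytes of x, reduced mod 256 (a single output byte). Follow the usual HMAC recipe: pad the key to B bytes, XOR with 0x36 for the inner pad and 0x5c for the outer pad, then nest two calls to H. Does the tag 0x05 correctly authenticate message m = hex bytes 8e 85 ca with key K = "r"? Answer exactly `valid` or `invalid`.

valid

Key "r" = 72 is 1 byte ≤ B = 4; zero-pad to 4 bytes: K' = 72 00 00 00.
K' ⊕ ipad = 44 36 36 36; K' ⊕ opad = 2e 5c 5c 5c.
Inner hash: sum = 68+54+54+54+142+133+202 = 707; mod 256 = 195 → c3.
Outer hash (recomputed tag): sum = 46+92+92+92+195 = 517; mod 256 = 5 → 05.
Recomputed tag = 05; claimed = 05 → match.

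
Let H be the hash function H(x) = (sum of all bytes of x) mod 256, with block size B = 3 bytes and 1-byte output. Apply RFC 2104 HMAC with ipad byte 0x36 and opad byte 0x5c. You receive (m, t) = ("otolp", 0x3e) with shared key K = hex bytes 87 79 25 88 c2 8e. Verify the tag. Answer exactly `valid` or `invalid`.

invalid

Key hex bytes 87 79 25 88 c2 8e is 6 bytes > B = 3, so hash it first: H(key) = fd, then zero-pad to 3 bytes: K' = fd 00 00.
K' ⊕ ipad = cb 36 36; K' ⊕ opad = a1 5c 5c.
Inner hash: sum = 203+54+54+111+116+111+108+112 = 869; mod 256 = 101 → 65.
Outer hash (recomputed tag): sum = 161+92+92+101 = 446; mod 256 = 190 → be.
Recomputed tag = be; claimed = 3e → mismatch.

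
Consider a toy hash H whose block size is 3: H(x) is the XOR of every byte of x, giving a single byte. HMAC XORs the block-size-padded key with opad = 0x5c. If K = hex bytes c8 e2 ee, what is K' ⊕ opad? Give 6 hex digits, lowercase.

94beb2

Key hex bytes c8 e2 ee is exactly B = 3 bytes: K' = c8 e2 ee.
XOR each byte with 0x5c: c8⊕5c=94, e2⊕5c=be, ee⊕5c=b2.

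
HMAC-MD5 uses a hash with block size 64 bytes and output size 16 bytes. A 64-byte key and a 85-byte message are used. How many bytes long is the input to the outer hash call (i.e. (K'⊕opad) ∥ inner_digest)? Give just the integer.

80

Key is 64 ≤ 64 bytes, zero-padded: |K'| = 64.
Outer input = (K'⊕opad) ∥ H(inner) → 64 + 16 = 80 bytes.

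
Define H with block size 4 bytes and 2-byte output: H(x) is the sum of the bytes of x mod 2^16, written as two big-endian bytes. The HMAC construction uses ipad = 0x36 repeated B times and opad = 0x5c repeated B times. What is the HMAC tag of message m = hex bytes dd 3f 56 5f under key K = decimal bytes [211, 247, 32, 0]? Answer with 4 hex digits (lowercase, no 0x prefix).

02d8

Key decimal bytes [211, 247, 32, 0] = d3 f7 20 00 is exactly B = 4 bytes: K' = d3 f7 20 00.
K' ⊕ ipad = e5 c1 16 36.  K' ⊕ opad = 8f ab 7c 5c.
Inner input = (K'⊕ipad) ∥ m = e5 c1 16 36 ∥ dd 3f 56 5f.
Inner hash: sum = 229+193+22+54+221+63+86+95 = 963 → 03 c3.
Outer input = (K'⊕opad) ∥ inner = 8f ab 7c 5c ∥ 03 c3.
Outer hash (tag): sum = 143+171+124+92+3+195 = 728 → 02 d8.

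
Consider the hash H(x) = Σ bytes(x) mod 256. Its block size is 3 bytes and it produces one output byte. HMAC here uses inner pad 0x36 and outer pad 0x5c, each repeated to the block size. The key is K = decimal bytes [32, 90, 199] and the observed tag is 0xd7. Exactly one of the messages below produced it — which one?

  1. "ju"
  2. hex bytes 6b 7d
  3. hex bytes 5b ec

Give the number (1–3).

3

Key decimal bytes [32, 90, 199] = 20 5a c7 is exactly B = 3 bytes: K' = 20 5a c7.
K' ⊕ ipad = 16 6c f1; K' ⊕ opad = 7c 06 9b.
m1: inner = H(16 6c f1 6a 75) = 52; tag = H(7c 06 9b 52) = 6f
m2: inner = H(16 6c f1 6b 7d) = 5b; tag = H(7c 06 9b 5b) = 78
m3: inner = H(16 6c f1 5b ec) = ba; tag = H(7c 06 9b ba) = d7 ← matches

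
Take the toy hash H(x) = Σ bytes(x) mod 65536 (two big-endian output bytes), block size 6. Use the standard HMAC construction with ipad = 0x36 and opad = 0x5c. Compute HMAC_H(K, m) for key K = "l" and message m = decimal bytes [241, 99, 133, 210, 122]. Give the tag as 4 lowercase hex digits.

Key "l" = 6c is 1 byte ≤ B = 6; zero-pad to 6 bytes: K' = 6c 00 00 00 00 00.
K' ⊕ ipad = 5a 36 36 36 36 36.  K' ⊕ opad = 30 5c 5c 5c 5c 5c.
Inner input = (K'⊕ipad) ∥ m = 5a 36 36 36 36 36 ∥ f1 63 85 d2 7a.
Inner hash: sum = 90+54+54+54+54+54+241+99+133+210+122 = 1165 → 04 8d.
Outer input = (K'⊕opad) ∥ inner = 30 5c 5c 5c 5c 5c ∥ 04 8d.
Outer hash (tag): sum = 48+92+92+92+92+92+4+141 = 653 → 02 8d.

028d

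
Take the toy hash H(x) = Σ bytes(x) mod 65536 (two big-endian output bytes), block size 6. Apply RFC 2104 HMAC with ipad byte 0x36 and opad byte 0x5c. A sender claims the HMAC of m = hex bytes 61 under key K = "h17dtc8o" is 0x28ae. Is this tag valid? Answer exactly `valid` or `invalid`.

Key "h17dtc8o" = 68 31 37 64 74 63 38 6f is 8 bytes > B = 6, so hash it first: H(key) = 02 b2, then zero-pad to 6 bytes: K' = 02 b2 00 00 00 00.
K' ⊕ ipad = 34 84 36 36 36 36; K' ⊕ opad = 5e ee 5c 5c 5c 5c.
Inner hash: sum = 52+132+54+54+54+54+97 = 497 → 01 f1.
Outer hash (recomputed tag): sum = 94+238+92+92+92+92+1+241 = 942 → 03 ae.
Recomputed tag = 03ae; claimed = 28ae → mismatch.

invalid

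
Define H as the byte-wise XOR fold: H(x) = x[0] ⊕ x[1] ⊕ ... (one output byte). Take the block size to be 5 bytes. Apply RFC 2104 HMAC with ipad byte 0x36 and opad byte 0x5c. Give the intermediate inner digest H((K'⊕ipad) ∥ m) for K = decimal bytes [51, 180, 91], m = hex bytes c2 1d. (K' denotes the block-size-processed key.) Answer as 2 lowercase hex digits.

35

Key decimal bytes [51, 180, 91] = 33 b4 5b is 3 bytes ≤ B = 5; zero-pad to 5 bytes: K' = 33 b4 5b 00 00.
K' ⊕ ipad = 05 82 6d 36 36.
Inner input = 05 82 6d 36 36 ∥ c2 1d.
Inner hash: XOR 05⊕82⊕6d⊕36⊕36⊕c2⊕1d = 35.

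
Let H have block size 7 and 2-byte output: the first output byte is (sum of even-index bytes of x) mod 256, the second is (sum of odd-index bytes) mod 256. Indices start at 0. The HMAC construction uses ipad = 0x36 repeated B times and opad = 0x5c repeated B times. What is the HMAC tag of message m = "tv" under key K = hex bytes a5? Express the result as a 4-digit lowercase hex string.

23bf

Key hex bytes a5 is 1 byte ≤ B = 7; zero-pad to 7 bytes: K' = a5 00 00 00 00 00 00.
K' ⊕ ipad = 93 36 36 36 36 36 36.  K' ⊕ opad = f9 5c 5c 5c 5c 5c 5c.
Inner input = (K'⊕ipad) ∥ m = 93 36 36 36 36 36 36 ∥ 74 76.
Inner hash: even-index sum = 427 mod 256 = 171; odd-index sum = 278 mod 256 = 22 → ab 16.
Outer input = (K'⊕opad) ∥ inner = f9 5c 5c 5c 5c 5c 5c ∥ ab 16.
Outer hash (tag): even-index sum = 547 mod 256 = 35; odd-index sum = 447 mod 256 = 191 → 23 bf.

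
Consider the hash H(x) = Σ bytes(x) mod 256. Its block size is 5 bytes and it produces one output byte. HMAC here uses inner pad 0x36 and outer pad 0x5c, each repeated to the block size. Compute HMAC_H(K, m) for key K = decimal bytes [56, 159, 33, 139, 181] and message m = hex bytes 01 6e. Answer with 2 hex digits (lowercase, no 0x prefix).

e1

Key decimal bytes [56, 159, 33, 139, 181] = 38 9f 21 8b b5 is exactly B = 5 bytes: K' = 38 9f 21 8b b5.
K' ⊕ ipad = 0e a9 17 bd 83.  K' ⊕ opad = 64 c3 7d d7 e9.
Inner input = (K'⊕ipad) ∥ m = 0e a9 17 bd 83 ∥ 01 6e.
Inner hash: sum = 14+169+23+189+131+1+110 = 637; mod 256 = 125 → 7d.
Outer input = (K'⊕opad) ∥ inner = 64 c3 7d d7 e9 ∥ 7d.
Outer hash (tag): sum = 100+195+125+215+233+125 = 993; mod 256 = 225 → e1.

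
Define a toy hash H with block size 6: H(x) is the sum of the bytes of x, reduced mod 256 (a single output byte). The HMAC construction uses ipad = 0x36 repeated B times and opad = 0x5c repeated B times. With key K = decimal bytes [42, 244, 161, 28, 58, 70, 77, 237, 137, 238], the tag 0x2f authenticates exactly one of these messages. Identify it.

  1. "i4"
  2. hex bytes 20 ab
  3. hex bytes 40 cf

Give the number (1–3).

Key decimal bytes [42, 244, 161, 28, 58, 70, 77, 237, 137, 238] = 2a f4 a1 1c 3a 46 4d ed 89 ee is 10 bytes > B = 6, so hash it first: H(key) = 0c, then zero-pad to 6 bytes: K' = 0c 00 00 00 00 00.
K' ⊕ ipad = 3a 36 36 36 36 36; K' ⊕ opad = 50 5c 5c 5c 5c 5c.
m1: inner = H(3a 36 36 36 36 36 69 34) = e5; tag = H(50 5c 5c 5c 5c 5c e5) = 01
m2: inner = H(3a 36 36 36 36 36 20 ab) = 13; tag = H(50 5c 5c 5c 5c 5c 13) = 2f ← matches
m3: inner = H(3a 36 36 36 36 36 40 cf) = 57; tag = H(50 5c 5c 5c 5c 5c 57) = 73

2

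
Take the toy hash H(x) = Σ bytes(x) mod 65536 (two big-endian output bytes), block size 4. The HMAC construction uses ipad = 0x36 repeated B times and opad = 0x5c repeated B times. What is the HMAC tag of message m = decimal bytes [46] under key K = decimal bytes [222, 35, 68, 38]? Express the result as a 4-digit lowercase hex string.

Key decimal bytes [222, 35, 68, 38] = de 23 44 26 is exactly B = 4 bytes: K' = de 23 44 26.
K' ⊕ ipad = e8 15 72 10.  K' ⊕ opad = 82 7f 18 7a.
Inner input = (K'⊕ipad) ∥ m = e8 15 72 10 ∥ 2e.
Inner hash: sum = 232+21+114+16+46 = 429 → 01 ad.
Outer input = (K'⊕opad) ∥ inner = 82 7f 18 7a ∥ 01 ad.
Outer hash (tag): sum = 130+127+24+122+1+173 = 577 → 02 41.

0241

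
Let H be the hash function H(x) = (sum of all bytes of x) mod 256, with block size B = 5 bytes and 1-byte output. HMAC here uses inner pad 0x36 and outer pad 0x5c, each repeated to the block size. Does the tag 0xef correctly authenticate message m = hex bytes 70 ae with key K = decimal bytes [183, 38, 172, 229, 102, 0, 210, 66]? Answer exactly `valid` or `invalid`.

Key decimal bytes [183, 38, 172, 229, 102, 0, 210, 66] = b7 26 ac e5 66 00 d2 42 is 8 bytes > B = 5, so hash it first: H(key) = e8, then zero-pad to 5 bytes: K' = e8 00 00 00 00.
K' ⊕ ipad = de 36 36 36 36; K' ⊕ opad = b4 5c 5c 5c 5c.
Inner hash: sum = 222+54+54+54+54+112+174 = 724; mod 256 = 212 → d4.
Outer hash (recomputed tag): sum = 180+92+92+92+92+212 = 760; mod 256 = 248 → f8.
Recomputed tag = f8; claimed = ef → mismatch.

invalid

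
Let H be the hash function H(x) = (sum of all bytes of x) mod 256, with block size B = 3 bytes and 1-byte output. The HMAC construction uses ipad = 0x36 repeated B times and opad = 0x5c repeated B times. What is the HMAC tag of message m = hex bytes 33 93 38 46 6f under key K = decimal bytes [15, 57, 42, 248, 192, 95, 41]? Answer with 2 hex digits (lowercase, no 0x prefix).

49

Key decimal bytes [15, 57, 42, 248, 192, 95, 41] = 0f 39 2a f8 c0 5f 29 is 7 bytes > B = 3, so hash it first: H(key) = b2, then zero-pad to 3 bytes: K' = b2 00 00.
K' ⊕ ipad = 84 36 36.  K' ⊕ opad = ee 5c 5c.
Inner input = (K'⊕ipad) ∥ m = 84 36 36 ∥ 33 93 38 46 6f.
Inner hash: sum = 132+54+54+51+147+56+70+111 = 675; mod 256 = 163 → a3.
Outer input = (K'⊕opad) ∥ inner = ee 5c 5c ∥ a3.
Outer hash (tag): sum = 238+92+92+163 = 585; mod 256 = 73 → 49.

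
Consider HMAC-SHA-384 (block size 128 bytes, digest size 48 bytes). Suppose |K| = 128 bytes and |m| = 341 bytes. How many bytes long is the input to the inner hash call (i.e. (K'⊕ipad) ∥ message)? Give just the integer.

Key is 128 ≤ 128 bytes, zero-padded: |K'| = 128.
Inner input = (K'⊕ipad) ∥ m → 128 + 341 = 469 bytes.

469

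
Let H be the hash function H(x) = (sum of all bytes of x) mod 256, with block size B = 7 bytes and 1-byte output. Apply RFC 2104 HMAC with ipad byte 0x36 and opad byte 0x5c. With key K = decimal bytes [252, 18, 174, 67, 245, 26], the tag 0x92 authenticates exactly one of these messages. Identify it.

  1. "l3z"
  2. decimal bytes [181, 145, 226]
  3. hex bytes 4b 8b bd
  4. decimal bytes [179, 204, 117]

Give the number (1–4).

2

Key decimal bytes [252, 18, 174, 67, 245, 26] = fc 12 ae 43 f5 1a is 6 bytes ≤ B = 7; zero-pad to 7 bytes: K' = fc 12 ae 43 f5 1a 00.
K' ⊕ ipad = ca 24 98 75 c3 2c 36; K' ⊕ opad = a0 4e f2 1f a9 46 5c.
m1: inner = H(ca 24 98 75 c3 2c 36 6c 33 7a) = 39; tag = H(a0 4e f2 1f a9 46 5c 39) = 83
m2: inner = H(ca 24 98 75 c3 2c 36 b5 91 e2) = 48; tag = H(a0 4e f2 1f a9 46 5c 48) = 92 ← matches
m3: inner = H(ca 24 98 75 c3 2c 36 4b 8b bd) = b3; tag = H(a0 4e f2 1f a9 46 5c b3) = fd
m4: inner = H(ca 24 98 75 c3 2c 36 b3 cc 75) = 14; tag = H(a0 4e f2 1f a9 46 5c 14) = 5e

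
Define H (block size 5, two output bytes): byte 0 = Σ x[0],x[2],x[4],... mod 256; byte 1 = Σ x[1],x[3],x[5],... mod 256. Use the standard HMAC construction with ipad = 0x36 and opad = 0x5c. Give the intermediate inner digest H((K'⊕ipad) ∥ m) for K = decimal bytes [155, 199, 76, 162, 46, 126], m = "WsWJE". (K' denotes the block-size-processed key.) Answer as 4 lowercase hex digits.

Key decimal bytes [155, 199, 76, 162, 46, 126] = 9b c7 4c a2 2e 7e is 6 bytes > B = 5, so hash it first: H(key) = 15 e7, then zero-pad to 5 bytes: K' = 15 e7 00 00 00.
K' ⊕ ipad = 23 d1 36 36 36.
Inner input = 23 d1 36 36 36 ∥ 57 73 57 4a 45.
Inner hash: even-index sum = 332 mod 256 = 76; odd-index sum = 506 mod 256 = 250 → 4c fa.

4cfa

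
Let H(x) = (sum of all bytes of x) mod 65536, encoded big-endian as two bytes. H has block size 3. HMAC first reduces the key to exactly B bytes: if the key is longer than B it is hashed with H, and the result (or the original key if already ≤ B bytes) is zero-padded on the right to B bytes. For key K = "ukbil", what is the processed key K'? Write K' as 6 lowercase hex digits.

021700

|K| = 5 > B = 3, so first hash the key.
H(K): sum = 117+107+98+105+108 = 535 → 02 17.
Zero-pad H(K) = 02 17 to 3 bytes: K' = 02 17 00.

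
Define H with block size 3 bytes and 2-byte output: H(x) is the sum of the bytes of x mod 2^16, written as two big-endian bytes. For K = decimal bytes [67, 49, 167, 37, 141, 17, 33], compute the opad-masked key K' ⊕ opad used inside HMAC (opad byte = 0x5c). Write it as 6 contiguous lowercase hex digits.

5da35c

Key decimal bytes [67, 49, 167, 37, 141, 17, 33] = 43 31 a7 25 8d 11 21 is 7 bytes > B = 3, so hash it first: H(key) = 01 ff, then zero-pad to 3 bytes: K' = 01 ff 00.
XOR each byte with 0x5c: 01⊕5c=5d, ff⊕5c=a3, 00⊕5c=5c.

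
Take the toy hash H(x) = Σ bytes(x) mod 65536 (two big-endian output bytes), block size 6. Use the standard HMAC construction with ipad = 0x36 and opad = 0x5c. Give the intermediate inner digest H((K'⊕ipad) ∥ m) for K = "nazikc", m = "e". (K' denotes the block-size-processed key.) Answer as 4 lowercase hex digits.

Key "nazikc" = 6e 61 7a 69 6b 63 is exactly B = 6 bytes: K' = 6e 61 7a 69 6b 63.
K' ⊕ ipad = 58 57 4c 5f 5d 55.
Inner input = 58 57 4c 5f 5d 55 ∥ 65.
Inner hash: sum = 88+87+76+95+93+85+101 = 625 → 02 71.

0271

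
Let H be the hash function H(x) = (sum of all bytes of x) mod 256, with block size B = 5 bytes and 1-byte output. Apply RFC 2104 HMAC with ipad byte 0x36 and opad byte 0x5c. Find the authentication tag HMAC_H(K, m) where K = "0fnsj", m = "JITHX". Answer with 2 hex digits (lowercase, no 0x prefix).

Key "0fnsj" = 30 66 6e 73 6a is exactly B = 5 bytes: K' = 30 66 6e 73 6a.
K' ⊕ ipad = 06 50 58 45 5c.  K' ⊕ opad = 6c 3a 32 2f 36.
Inner input = (K'⊕ipad) ∥ m = 06 50 58 45 5c ∥ 4a 49 54 48 58.
Inner hash: sum = 6+80+88+69+92+74+73+84+72+88 = 726; mod 256 = 214 → d6.
Outer input = (K'⊕opad) ∥ inner = 6c 3a 32 2f 36 ∥ d6.
Outer hash (tag): sum = 108+58+50+47+54+214 = 531; mod 256 = 19 → 13.

13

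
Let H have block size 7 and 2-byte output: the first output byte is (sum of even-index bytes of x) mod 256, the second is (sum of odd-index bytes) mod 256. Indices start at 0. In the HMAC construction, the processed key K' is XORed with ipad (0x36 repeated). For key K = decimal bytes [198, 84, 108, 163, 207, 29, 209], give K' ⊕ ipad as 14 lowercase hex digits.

Key decimal bytes [198, 84, 108, 163, 207, 29, 209] = c6 54 6c a3 cf 1d d1 is exactly B = 7 bytes: K' = c6 54 6c a3 cf 1d d1.
XOR each byte with 0x36: c6⊕36=f0, 54⊕36=62, 6c⊕36=5a, a3⊕36=95, cf⊕36=f9, 1d⊕36=2b, d1⊕36=e7.

f0625a95f92be7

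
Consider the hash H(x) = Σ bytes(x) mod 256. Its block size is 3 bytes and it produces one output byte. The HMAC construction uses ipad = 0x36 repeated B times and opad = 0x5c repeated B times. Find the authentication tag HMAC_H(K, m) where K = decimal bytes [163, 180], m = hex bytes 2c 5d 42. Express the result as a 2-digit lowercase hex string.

Key decimal bytes [163, 180] = a3 b4 is 2 bytes ≤ B = 3; zero-pad to 3 bytes: K' = a3 b4 00.
K' ⊕ ipad = 95 82 36.  K' ⊕ opad = ff e8 5c.
Inner input = (K'⊕ipad) ∥ m = 95 82 36 ∥ 2c 5d 42.
Inner hash: sum = 149+130+54+44+93+66 = 536; mod 256 = 24 → 18.
Outer input = (K'⊕opad) ∥ inner = ff e8 5c ∥ 18.
Outer hash (tag): sum = 255+232+92+24 = 603; mod 256 = 91 → 5b.

5b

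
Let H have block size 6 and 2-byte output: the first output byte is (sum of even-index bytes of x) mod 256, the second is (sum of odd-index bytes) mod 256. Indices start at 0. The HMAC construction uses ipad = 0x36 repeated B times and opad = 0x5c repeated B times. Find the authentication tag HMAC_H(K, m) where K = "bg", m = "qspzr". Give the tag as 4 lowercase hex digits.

Key "bg" = 62 67 is 2 bytes ≤ B = 6; zero-pad to 6 bytes: K' = 62 67 00 00 00 00.
K' ⊕ ipad = 54 51 36 36 36 36.  K' ⊕ opad = 3e 3b 5c 5c 5c 5c.
Inner input = (K'⊕ipad) ∥ m = 54 51 36 36 36 36 ∥ 71 73 70 7a 72.
Inner hash: even-index sum = 531 mod 256 = 19; odd-index sum = 426 mod 256 = 170 → 13 aa.
Outer input = (K'⊕opad) ∥ inner = 3e 3b 5c 5c 5c 5c ∥ 13 aa.
Outer hash (tag): even-index sum = 265 mod 256 = 9; odd-index sum = 413 mod 256 = 157 → 09 9d.

099d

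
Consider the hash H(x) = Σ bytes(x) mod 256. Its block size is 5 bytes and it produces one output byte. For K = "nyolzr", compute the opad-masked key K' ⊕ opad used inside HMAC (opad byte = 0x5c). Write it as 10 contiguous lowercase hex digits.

f25c5c5c5c

Key "nyolzr" = 6e 79 6f 6c 7a 72 is 6 bytes > B = 5, so hash it first: H(key) = ae, then zero-pad to 5 bytes: K' = ae 00 00 00 00.
XOR each byte with 0x5c: ae⊕5c=f2, 00⊕5c=5c, 00⊕5c=5c, 00⊕5c=5c, 00⊕5c=5c.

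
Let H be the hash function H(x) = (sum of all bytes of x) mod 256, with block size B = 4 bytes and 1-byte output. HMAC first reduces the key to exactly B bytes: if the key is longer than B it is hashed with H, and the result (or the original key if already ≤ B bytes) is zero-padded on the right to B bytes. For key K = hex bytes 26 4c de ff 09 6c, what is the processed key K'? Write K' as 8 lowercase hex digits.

c4000000

|K| = 6 > B = 4, so first hash the key.
H(K): sum = 38+76+222+255+9+108 = 708; mod 256 = 196 → c4.
Zero-pad H(K) = c4 to 4 bytes: K' = c4 00 00 00.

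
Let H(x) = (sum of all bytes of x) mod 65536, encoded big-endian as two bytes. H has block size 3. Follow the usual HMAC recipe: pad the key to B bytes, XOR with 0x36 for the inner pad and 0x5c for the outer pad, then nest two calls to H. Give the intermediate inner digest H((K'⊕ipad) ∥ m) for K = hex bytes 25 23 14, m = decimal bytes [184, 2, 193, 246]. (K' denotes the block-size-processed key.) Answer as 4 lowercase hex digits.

02bb

Key hex bytes 25 23 14 is exactly B = 3 bytes: K' = 25 23 14.
K' ⊕ ipad = 13 15 22.
Inner input = 13 15 22 ∥ b8 02 c1 f6.
Inner hash: sum = 19+21+34+184+2+193+246 = 699 → 02 bb.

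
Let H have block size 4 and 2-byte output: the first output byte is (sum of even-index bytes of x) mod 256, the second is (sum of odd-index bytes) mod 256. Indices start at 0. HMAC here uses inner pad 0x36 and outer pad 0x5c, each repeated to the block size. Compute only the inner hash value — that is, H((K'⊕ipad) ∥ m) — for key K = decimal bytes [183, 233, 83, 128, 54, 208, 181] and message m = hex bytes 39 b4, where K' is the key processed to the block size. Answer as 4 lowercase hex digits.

Key decimal bytes [183, 233, 83, 128, 54, 208, 181] = b7 e9 53 80 36 d0 b5 is 7 bytes > B = 4, so hash it first: H(key) = f5 39, then zero-pad to 4 bytes: K' = f5 39 00 00.
K' ⊕ ipad = c3 0f 36 36.
Inner input = c3 0f 36 36 ∥ 39 b4.
Inner hash: even-index sum = 306 mod 256 = 50; odd-index sum = 249 mod 256 = 249 → 32 f9.

32f9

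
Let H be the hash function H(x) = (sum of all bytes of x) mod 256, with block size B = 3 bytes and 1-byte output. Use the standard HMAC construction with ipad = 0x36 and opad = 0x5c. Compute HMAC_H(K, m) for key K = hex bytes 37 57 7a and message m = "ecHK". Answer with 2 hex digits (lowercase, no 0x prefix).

a5

Key hex bytes 37 57 7a is exactly B = 3 bytes: K' = 37 57 7a.
K' ⊕ ipad = 01 61 4c.  K' ⊕ opad = 6b 0b 26.
Inner input = (K'⊕ipad) ∥ m = 01 61 4c ∥ 65 63 48 4b.
Inner hash: sum = 1+97+76+101+99+72+75 = 521; mod 256 = 9 → 09.
Outer input = (K'⊕opad) ∥ inner = 6b 0b 26 ∥ 09.
Outer hash (tag): sum = 107+11+38+9 = 165 → a5.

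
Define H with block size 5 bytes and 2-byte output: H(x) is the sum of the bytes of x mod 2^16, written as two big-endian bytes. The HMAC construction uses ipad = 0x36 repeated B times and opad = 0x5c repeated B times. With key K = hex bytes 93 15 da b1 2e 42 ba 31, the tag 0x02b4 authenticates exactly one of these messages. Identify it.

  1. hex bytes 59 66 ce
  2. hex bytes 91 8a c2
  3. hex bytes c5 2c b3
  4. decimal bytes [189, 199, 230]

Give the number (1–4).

Key hex bytes 93 15 da b1 2e 42 ba 31 is 8 bytes > B = 5, so hash it first: H(key) = 03 8e, then zero-pad to 5 bytes: K' = 03 8e 00 00 00.
K' ⊕ ipad = 35 b8 36 36 36; K' ⊕ opad = 5f d2 5c 5c 5c.
m1: inner = H(35 b8 36 36 36 59 66 ce) = 03 1c; tag = H(5f d2 5c 5c 5c 03 1c) = 0264
m2: inner = H(35 b8 36 36 36 91 8a c2) = 03 6c; tag = H(5f d2 5c 5c 5c 03 6c) = 02b4 ← matches
m3: inner = H(35 b8 36 36 36 c5 2c b3) = 03 33; tag = H(5f d2 5c 5c 5c 03 33) = 027b
m4: inner = H(35 b8 36 36 36 bd c7 e6) = 03 f9; tag = H(5f d2 5c 5c 5c 03 f9) = 0341

2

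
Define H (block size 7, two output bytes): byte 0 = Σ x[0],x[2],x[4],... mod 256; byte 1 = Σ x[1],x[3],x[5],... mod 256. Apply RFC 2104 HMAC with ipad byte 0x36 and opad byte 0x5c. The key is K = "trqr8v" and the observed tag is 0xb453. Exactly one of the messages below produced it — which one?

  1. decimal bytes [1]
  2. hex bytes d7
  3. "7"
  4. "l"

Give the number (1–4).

Key "trqr8v" = 74 72 71 72 38 76 is 6 bytes ≤ B = 7; zero-pad to 7 bytes: K' = 74 72 71 72 38 76 00.
K' ⊕ ipad = 42 44 47 44 0e 40 36; K' ⊕ opad = 28 2e 2d 2e 64 2a 5c.
m1: inner = H(42 44 47 44 0e 40 36 01) = cd c9; tag = H(28 2e 2d 2e 64 2a 5c cd c9) = de53
m2: inner = H(42 44 47 44 0e 40 36 d7) = cd 9f; tag = H(28 2e 2d 2e 64 2a 5c cd 9f) = b453 ← matches
m3: inner = H(42 44 47 44 0e 40 36 37) = cd ff; tag = H(28 2e 2d 2e 64 2a 5c cd ff) = 1453
m4: inner = H(42 44 47 44 0e 40 36 6c) = cd 34; tag = H(28 2e 2d 2e 64 2a 5c cd 34) = 4953

2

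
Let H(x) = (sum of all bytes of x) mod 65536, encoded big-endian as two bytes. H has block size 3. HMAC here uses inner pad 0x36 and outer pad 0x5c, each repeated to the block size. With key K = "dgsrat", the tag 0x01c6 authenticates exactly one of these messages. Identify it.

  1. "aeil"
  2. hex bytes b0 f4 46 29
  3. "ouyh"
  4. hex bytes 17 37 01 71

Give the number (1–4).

2

Key "dgsrat" = 64 67 73 72 61 74 is 6 bytes > B = 3, so hash it first: H(key) = 02 85, then zero-pad to 3 bytes: K' = 02 85 00.
K' ⊕ ipad = 34 b3 36; K' ⊕ opad = 5e d9 5c.
m1: inner = H(34 b3 36 61 65 69 6c) = 02 b8; tag = H(5e d9 5c 02 b8) = 024d
m2: inner = H(34 b3 36 b0 f4 46 29) = 03 30; tag = H(5e d9 5c 03 30) = 01c6 ← matches
m3: inner = H(34 b3 36 6f 75 79 68) = 02 e2; tag = H(5e d9 5c 02 e2) = 0277
m4: inner = H(34 b3 36 17 37 01 71) = 01 dd; tag = H(5e d9 5c 01 dd) = 0271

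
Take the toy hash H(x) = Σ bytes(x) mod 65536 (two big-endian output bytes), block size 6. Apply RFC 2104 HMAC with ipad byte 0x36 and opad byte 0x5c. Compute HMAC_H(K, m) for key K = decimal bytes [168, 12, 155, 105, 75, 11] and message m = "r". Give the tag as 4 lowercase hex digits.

Key decimal bytes [168, 12, 155, 105, 75, 11] = a8 0c 9b 69 4b 0b is exactly B = 6 bytes: K' = a8 0c 9b 69 4b 0b.
K' ⊕ ipad = 9e 3a ad 5f 7d 3d.  K' ⊕ opad = f4 50 c7 35 17 57.
Inner input = (K'⊕ipad) ∥ m = 9e 3a ad 5f 7d 3d ∥ 72.
Inner hash: sum = 158+58+173+95+125+61+114 = 784 → 03 10.
Outer input = (K'⊕opad) ∥ inner = f4 50 c7 35 17 57 ∥ 03 10.
Outer hash (tag): sum = 244+80+199+53+23+87+3+16 = 705 → 02 c1.

02c1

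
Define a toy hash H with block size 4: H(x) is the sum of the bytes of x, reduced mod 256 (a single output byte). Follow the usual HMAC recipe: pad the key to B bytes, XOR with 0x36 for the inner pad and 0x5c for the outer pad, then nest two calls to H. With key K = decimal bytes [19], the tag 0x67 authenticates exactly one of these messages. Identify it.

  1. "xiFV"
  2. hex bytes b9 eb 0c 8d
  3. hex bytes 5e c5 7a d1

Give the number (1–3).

Key decimal bytes [19] = 13 is 1 byte ≤ B = 4; zero-pad to 4 bytes: K' = 13 00 00 00.
K' ⊕ ipad = 25 36 36 36; K' ⊕ opad = 4f 5c 5c 5c.
m1: inner = H(25 36 36 36 78 69 46 56) = 44; tag = H(4f 5c 5c 5c 44) = a7
m2: inner = H(25 36 36 36 b9 eb 0c 8d) = 04; tag = H(4f 5c 5c 5c 04) = 67 ← matches
m3: inner = H(25 36 36 36 5e c5 7a d1) = 35; tag = H(4f 5c 5c 5c 35) = 98

2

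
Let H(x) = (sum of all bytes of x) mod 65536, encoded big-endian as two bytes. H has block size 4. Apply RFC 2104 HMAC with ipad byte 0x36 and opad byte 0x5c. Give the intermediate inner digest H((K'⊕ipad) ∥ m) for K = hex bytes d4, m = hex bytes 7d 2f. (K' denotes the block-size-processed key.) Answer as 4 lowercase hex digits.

0230

Key hex bytes d4 is 1 byte ≤ B = 4; zero-pad to 4 bytes: K' = d4 00 00 00.
K' ⊕ ipad = e2 36 36 36.
Inner input = e2 36 36 36 ∥ 7d 2f.
Inner hash: sum = 226+54+54+54+125+47 = 560 → 02 30.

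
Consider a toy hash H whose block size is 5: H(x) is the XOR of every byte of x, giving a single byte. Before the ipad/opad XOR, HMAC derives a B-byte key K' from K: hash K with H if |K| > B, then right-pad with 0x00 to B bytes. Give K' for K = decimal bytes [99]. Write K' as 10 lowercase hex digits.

6300000000

Key decimal bytes [99] = 63 is 1 byte ≤ B = 5; zero-pad to 5 bytes: K' = 63 00 00 00 00.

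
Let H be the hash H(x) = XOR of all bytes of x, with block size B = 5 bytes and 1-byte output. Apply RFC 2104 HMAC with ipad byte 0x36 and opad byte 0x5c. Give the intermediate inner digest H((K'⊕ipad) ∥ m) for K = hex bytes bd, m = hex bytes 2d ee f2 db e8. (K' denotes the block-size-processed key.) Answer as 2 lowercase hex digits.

89

Key hex bytes bd is 1 byte ≤ B = 5; zero-pad to 5 bytes: K' = bd 00 00 00 00.
K' ⊕ ipad = 8b 36 36 36 36.
Inner input = 8b 36 36 36 36 ∥ 2d ee f2 db e8.
Inner hash: XOR 8b⊕36⊕36⊕36⊕36⊕2d⊕ee⊕f2⊕db⊕e8 = 89.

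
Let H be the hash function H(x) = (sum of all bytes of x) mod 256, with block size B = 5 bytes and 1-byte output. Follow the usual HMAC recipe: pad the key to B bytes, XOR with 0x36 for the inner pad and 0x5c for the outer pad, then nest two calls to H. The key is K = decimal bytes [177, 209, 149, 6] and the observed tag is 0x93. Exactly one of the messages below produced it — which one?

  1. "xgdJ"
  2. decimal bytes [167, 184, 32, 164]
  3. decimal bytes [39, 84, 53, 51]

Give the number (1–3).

Key decimal bytes [177, 209, 149, 6] = b1 d1 95 06 is 4 bytes ≤ B = 5; zero-pad to 5 bytes: K' = b1 d1 95 06 00.
K' ⊕ ipad = 87 e7 a3 30 36; K' ⊕ opad = ed 8d c9 5a 5c.
m1: inner = H(87 e7 a3 30 36 78 67 64 4a) = 04; tag = H(ed 8d c9 5a 5c 04) = fd
m2: inner = H(87 e7 a3 30 36 a7 b8 20 a4) = 9a; tag = H(ed 8d c9 5a 5c 9a) = 93 ← matches
m3: inner = H(87 e7 a3 30 36 27 54 35 33) = 5a; tag = H(ed 8d c9 5a 5c 5a) = 53

2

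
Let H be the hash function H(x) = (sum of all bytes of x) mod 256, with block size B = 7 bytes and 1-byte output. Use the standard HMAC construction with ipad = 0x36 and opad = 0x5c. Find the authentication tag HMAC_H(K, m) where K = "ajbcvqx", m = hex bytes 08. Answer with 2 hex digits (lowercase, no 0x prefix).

a4

Key "ajbcvqx" = 61 6a 62 63 76 71 78 is exactly B = 7 bytes: K' = 61 6a 62 63 76 71 78.
K' ⊕ ipad = 57 5c 54 55 40 47 4e.  K' ⊕ opad = 3d 36 3e 3f 2a 2d 24.
Inner input = (K'⊕ipad) ∥ m = 57 5c 54 55 40 47 4e ∥ 08.
Inner hash: sum = 87+92+84+85+64+71+78+8 = 569; mod 256 = 57 → 39.
Outer input = (K'⊕opad) ∥ inner = 3d 36 3e 3f 2a 2d 24 ∥ 39.
Outer hash (tag): sum = 61+54+62+63+42+45+36+57 = 420; mod 256 = 164 → a4.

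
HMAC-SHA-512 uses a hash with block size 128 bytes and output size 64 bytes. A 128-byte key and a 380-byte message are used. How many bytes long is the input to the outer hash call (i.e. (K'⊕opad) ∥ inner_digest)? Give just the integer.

Key is 128 ≤ 128 bytes, zero-padded: |K'| = 128.
Outer input = (K'⊕opad) ∥ H(inner) → 128 + 64 = 192 bytes.

192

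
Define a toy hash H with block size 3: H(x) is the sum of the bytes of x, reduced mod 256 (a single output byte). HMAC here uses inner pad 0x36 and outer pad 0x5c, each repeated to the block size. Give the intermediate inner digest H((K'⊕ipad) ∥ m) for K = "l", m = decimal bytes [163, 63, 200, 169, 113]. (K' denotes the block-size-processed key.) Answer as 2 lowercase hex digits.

8a

Key "l" = 6c is 1 byte ≤ B = 3; zero-pad to 3 bytes: K' = 6c 00 00.
K' ⊕ ipad = 5a 36 36.
Inner input = 5a 36 36 ∥ a3 3f c8 a9 71.
Inner hash: sum = 90+54+54+163+63+200+169+113 = 906; mod 256 = 138 → 8a.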